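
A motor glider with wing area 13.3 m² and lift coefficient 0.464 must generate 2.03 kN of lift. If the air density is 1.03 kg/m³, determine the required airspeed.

v = 25.3 m/s

L = ½ρv²S·CL ⇒ v = √(2L/(ρ·S·CL))
v = √(2 × 2030 / (1.03 × 13.3 × 0.464)) = √638.7 = 25.3 m/s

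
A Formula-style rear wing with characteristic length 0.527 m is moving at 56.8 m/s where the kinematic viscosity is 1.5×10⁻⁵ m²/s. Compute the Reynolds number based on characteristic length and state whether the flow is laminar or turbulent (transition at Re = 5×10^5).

Re = v·c/ν = 56.8 × 0.527 / (1.5×10⁻⁵) = 2×10^6
Since 2×10^6 > 5×10^5, the flow is turbulent.

Re = 2×10^6 (turbulent)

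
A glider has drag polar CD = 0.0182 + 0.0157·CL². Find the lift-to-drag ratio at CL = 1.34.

CD = 0.0182 + 0.0157 × 1.34² = 0.04639
L/D = CL/CD = 1.34 / 0.04639 = 28.9

L/D = 28.9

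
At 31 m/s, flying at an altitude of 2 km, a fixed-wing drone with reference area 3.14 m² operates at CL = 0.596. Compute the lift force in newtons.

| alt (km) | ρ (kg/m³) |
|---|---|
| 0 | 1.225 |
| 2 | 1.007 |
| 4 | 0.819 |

At 2 km, from the table: ρ = 1.007 kg/m³.
Dynamic pressure q = ½ρv² = ½ × 1.007 × 31² = 483.9 Pa.
L = q·S·CL = 483.9 × 3.14 × 0.596 = 906 N

L = 906 N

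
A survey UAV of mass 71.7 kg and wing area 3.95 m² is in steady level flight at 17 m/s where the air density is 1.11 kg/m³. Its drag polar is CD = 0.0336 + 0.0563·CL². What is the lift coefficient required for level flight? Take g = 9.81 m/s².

CL = 1.11

In steady level flight, lift balances weight: W = mg = 71.7 × 9.81 = 703.38 N.
Dynamic pressure q = 0.5 × 1.11 × 17² = 160.4 Pa.
CL = W/(q·S) = 703.38 / (160.4 × 3.95) = 1.11.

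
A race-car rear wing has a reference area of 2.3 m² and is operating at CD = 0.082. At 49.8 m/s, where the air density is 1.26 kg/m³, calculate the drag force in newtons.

D = 295 N

Dynamic pressure q = ½ρv² = ½ × 1.26 × 49.8² = 1562 Pa.
D = q·S·CD = 1562 × 2.3 × 0.082 = 295 N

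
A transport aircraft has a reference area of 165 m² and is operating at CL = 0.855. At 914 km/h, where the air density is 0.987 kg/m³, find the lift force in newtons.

L = 4.49×10^6 N

Convert speed: v = 914 km/h ÷ 3.6 = 253.9 m/s.
Dynamic pressure q = ½ρv² = ½ × 0.987 × 253.9² = 31810 Pa.
L = q·S·CL = 31810 × 165 × 0.855 = 4.49×10^6 N ≈ 4490 kN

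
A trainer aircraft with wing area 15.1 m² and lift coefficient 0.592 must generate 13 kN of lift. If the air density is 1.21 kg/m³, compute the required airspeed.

L = ½ρv²S·CL ⇒ v = √(2L/(ρ·S·CL))
v = √(2 × 13000 / (1.21 × 15.1 × 0.592)) = √2404 = 49 m/s

v = 49 m/s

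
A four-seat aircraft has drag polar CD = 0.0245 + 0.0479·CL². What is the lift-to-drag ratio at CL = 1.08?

L/D = 13.4

CD = 0.0245 + 0.0479 × 1.08² = 0.08037
L/D = CL/CD = 1.08 / 0.08037 = 13.4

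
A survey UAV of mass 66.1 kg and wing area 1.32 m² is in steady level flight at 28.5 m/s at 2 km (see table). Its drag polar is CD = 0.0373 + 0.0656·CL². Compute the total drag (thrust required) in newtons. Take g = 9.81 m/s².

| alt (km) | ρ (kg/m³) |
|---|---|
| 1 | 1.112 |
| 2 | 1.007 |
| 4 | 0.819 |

D = 71.2 N

At 2 km, from the table: ρ = 1.007 kg/m³.
In steady level flight, lift balances weight: W = mg = 66.1 × 9.81 = 648.44 N.
q = ½ρv² = ½ × 1.007 × 28.5² = 409 Pa.
Required CL = L/(qS) = 648.44/(409·1.32) = 1.201.
CD = 0.0373 + 0.0656 × 1.201² = 0.1319.
D = q·S·CD = 409 × 1.32 × 0.1319 = 71.23 N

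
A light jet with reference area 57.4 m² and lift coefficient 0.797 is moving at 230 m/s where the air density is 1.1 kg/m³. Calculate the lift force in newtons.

L = 1.33×10^6 N

L = ½ρv²S·CL = ½ × 1.1 × 230² × 57.4 × 0.797 = 1.33×10^6 N ≈ 1330 kN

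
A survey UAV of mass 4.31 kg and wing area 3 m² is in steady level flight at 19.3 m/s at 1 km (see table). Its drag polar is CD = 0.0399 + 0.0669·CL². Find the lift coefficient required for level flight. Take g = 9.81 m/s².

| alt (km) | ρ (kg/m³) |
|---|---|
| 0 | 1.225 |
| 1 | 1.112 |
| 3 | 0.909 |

CL = 0.0681

At 1 km, from the table: ρ = 1.112 kg/m³.
Level flight ⇒ L = W = m·g = 4.31 × 9.81 = 42.281 N.
q = ½ρv² = ½ × 1.112 × 19.3² = 207.1 Pa.
Required CL = L/(qS) = 42.281/(207.1·3) = 0.06805.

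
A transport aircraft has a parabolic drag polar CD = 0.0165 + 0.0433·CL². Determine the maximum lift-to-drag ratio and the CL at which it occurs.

(L/D)max = 18.7, at CL = 0.617

For CD = CD0 + K·CL², (L/D)max occurs at CL* = √(CD0/K) and equals 1/(2√(K·CD0)).
(L/D)max = 1/(2√(0.0433 × 0.0165)) = 1/(2 × 0.02673) = 18.7
CL* = √(0.0165/0.0433) = 0.617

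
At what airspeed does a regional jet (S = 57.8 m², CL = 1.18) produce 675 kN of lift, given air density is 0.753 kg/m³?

v = 162 m/s

L = ½ρv²S·CL ⇒ v = √(2L/(ρ·S·CL))
v = √(2 × 6.75×10^5 / (0.753 × 57.8 × 1.18)) = √26290 = 162 m/s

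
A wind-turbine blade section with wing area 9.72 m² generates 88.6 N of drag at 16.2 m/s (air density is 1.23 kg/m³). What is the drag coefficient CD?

From D = ½ρv²S·CD, rearranging gives CD = 2D/(ρv²S).
CD = 2 × 88.6 / (1.23 × 16.2² × 9.72) = 0.0565

CD = 0.0565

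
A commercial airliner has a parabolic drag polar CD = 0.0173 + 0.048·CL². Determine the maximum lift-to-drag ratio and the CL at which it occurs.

(L/D)max = 17.4, at CL = 0.6

For CD = CD0 + K·CL², (L/D)max occurs at CL* = √(CD0/K) and equals 1/(2√(K·CD0)).
(L/D)max = 1/(2√(0.048 × 0.0173)) = 1/(2 × 0.02882) = 17.4
CL* = √(0.0173/0.048) = 0.6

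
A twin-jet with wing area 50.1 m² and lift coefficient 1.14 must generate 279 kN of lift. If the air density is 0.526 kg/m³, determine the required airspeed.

v = 136 m/s

L = ½ρv²S·CL ⇒ v = √(2L/(ρ·S·CL))
v = √(2 × 2.79×10^5 / (0.526 × 50.1 × 1.14)) = √18570 = 136 m/s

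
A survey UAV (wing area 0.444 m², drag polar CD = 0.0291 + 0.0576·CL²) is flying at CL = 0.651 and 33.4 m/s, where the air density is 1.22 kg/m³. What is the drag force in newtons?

D = 16.2 N

CD = 0.0291 + 0.0576 × 0.651² = 0.05351
D = ½ρv²S·CD = ½ × 1.22 × 33.4² × 0.444 × 0.05351 = 16.2 N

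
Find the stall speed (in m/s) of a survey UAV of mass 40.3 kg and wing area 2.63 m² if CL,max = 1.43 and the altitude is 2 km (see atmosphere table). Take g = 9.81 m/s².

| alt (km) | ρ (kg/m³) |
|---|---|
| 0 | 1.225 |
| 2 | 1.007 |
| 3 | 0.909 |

At 2 km, from the table: ρ = 1.007 kg/m³.
Stall occurs when L = W at CL,max. W = mg = 40.3 × 9.81 = 395.3 N.
From L = ½ρV²S·CL,max = W: V_stall = √(2W/(ρSCL,max)) = √(2·395.3/(1.007·2.63·1.43))
V_stall = √208.8 = 14.4 m/s

V_stall = 14.4 m/s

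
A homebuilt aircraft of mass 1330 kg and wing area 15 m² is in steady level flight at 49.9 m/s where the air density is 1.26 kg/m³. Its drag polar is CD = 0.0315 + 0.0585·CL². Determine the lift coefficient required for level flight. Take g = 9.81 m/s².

Weight W = mg = 1330 × 9.81 = 13047 N; in level flight L = W.
Dynamic pressure q = 0.5 × 1.26 × 49.9² = 1569 Pa.
Required CL = L/(qS) = 13047/(1569·15) = 0.5545.

CL = 0.554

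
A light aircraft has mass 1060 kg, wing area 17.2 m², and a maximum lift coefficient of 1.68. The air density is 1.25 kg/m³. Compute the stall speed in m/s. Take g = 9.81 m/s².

V_stall = 24 m/s

Stall occurs when L = W at CL,max. W = mg = 1060 × 9.81 = 10400 N.
From L = ½ρV²S·CL,max = W: V_stall = √(2W/(ρSCL,max)) = √(2·10400/(1.25·17.2·1.68))
V_stall = √575.8 = 24 m/s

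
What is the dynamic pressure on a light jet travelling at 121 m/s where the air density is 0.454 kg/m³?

q = 3320 Pa

q = ½ρv² = ½ × 0.454 × 121² = 3320 Pa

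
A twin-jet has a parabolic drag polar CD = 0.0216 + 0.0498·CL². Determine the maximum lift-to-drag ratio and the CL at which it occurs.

(L/D)max = 15.2, at CL = 0.659

For CD = CD0 + K·CL², (L/D)max occurs at CL* = √(CD0/K) and equals 1/(2√(K·CD0)).
(L/D)max = 1/(2√(0.0498 × 0.0216)) = 1/(2 × 0.0328) = 15.2
CL* = √(0.0216/0.0498) = 0.659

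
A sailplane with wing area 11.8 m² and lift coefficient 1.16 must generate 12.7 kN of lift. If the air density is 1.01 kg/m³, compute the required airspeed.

v = 42.9 m/s

L = ½ρv²S·CL ⇒ v = √(2L/(ρ·S·CL))
v = √(2 × 12700 / (1.01 × 11.8 × 1.16)) = √1837 = 42.9 m/s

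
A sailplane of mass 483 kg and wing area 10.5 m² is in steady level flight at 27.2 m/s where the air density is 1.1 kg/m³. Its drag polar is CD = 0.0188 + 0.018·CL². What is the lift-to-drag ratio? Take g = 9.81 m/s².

Weight W = mg = 483 × 9.81 = 4738.2 N; in level flight L = W.
Dynamic pressure q = 0.5 × 1.1 × 27.2² = 406.9 Pa.
CL = W/(q·S) = 4738.2 / (406.9 × 10.5) = 1.109.
CD = 0.0188 + 0.018 × 1.109² = 0.04094.
L/D = CL/CD = 1.109 / 0.04094 = 27.1

L/D = 27.1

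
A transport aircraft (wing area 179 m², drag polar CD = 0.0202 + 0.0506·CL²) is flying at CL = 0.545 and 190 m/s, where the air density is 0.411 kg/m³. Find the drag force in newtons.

CD = 0.0202 + 0.0506 × 0.545² = 0.03523
D = ½ρv²S·CD = ½ × 0.411 × 190² × 179 × 0.03523 = 46800 N

D = 46800 N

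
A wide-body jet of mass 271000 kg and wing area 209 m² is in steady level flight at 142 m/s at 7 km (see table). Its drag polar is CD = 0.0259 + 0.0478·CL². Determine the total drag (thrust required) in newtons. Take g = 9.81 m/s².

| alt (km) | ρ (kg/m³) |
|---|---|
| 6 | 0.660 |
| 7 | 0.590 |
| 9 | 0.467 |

At 7 km, from the table: ρ = 0.590 kg/m³.
Weight W = mg = 271000 × 9.81 = 2.6585×10^6 N; in level flight L = W.
q = ½ρv² = ½ × 0.59 × 142² = 5948 Pa.
Required CL = L/(qS) = 2.6585×10^6/(5948·209) = 2.138.
CD = 0.0259 + 0.0478 × 2.138² = 0.2445.
D = q·S·CD = 5948 × 209 × 0.2445 = 3.039×10^5 N

D = 3.04×10^5 N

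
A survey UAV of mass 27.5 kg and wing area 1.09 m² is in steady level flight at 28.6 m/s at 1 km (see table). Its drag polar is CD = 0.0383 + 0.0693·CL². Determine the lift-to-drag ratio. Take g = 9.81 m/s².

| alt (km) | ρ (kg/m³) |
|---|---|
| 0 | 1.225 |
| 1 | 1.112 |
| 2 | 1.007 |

At 1 km, from the table: ρ = 1.112 kg/m³.
Weight W = mg = 27.5 × 9.81 = 269.78 N; in level flight L = W.
Dynamic pressure q = 0.5 × 1.112 × 28.6² = 454.8 Pa.
Required CL = L/(qS) = 269.78/(454.8·1.09) = 0.5442.
CD = 0.0383 + 0.0693 × 0.5442² = 0.05882.
L/D = CL/CD = 0.5442 / 0.05882 = 9.25

L/D = 9.25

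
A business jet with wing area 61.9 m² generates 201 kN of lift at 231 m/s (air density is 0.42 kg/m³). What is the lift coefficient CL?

CL = 0.29

From L = ½ρv²S·CL, rearranging gives CL = 2L/(ρv²S).
CL = 2 × 2.01×10^5 / (0.42 × 231² × 61.9) = 0.29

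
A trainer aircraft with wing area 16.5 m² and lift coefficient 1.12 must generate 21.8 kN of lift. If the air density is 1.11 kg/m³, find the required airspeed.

v = 46.1 m/s

L = ½ρv²S·CL ⇒ v = √(2L/(ρ·S·CL))
v = √(2 × 21800 / (1.11 × 16.5 × 1.12)) = √2126 = 46.1 m/s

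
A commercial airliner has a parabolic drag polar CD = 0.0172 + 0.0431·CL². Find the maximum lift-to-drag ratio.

(L/D)max = 18.4

For CD = CD0 + K·CL², (L/D)max occurs at CL* = √(CD0/K) and equals 1/(2√(K·CD0)).
(L/D)max = 1/(2√(0.0431 × 0.0172)) = 1/(2 × 0.02723) = 18.4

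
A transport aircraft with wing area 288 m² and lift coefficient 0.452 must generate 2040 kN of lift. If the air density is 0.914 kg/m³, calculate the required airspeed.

v = 185 m/s

L = ½ρv²S·CL ⇒ v = √(2L/(ρ·S·CL))
v = √(2 × 2.04×10^6 / (0.914 × 288 × 0.452)) = √34290 = 185 m/s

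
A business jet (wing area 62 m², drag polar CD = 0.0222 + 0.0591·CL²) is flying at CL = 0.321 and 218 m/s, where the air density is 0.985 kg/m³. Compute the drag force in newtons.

CD = 0.0222 + 0.0591 × 0.321² = 0.02829
D = ½ρv²S·CD = ½ × 0.985 × 218² × 62 × 0.02829 = 41100 N

D = 41100 N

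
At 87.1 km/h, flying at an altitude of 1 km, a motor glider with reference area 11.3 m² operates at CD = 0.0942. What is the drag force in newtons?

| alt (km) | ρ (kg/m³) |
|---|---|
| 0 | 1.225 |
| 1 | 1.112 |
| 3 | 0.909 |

At 1 km, from the table: ρ = 1.112 kg/m³.
Convert speed: v = 87.1 km/h ÷ 3.6 = 24.19 m/s.
D = ½ρv²S·CD = ½ × 1.112 × 24.19² × 11.3 × 0.0942 = 346 N

D = 346 N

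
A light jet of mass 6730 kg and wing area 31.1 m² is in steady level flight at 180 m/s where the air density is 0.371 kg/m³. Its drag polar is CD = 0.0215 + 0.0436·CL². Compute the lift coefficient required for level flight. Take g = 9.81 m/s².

CL = 0.353

In steady level flight, lift balances weight: W = mg = 6730 × 9.81 = 66021 N.
q = ½ρv² = ½ × 0.371 × 180² = 6010 Pa.
Required CL = L/(qS) = 66021/(6010·31.1) = 0.3532.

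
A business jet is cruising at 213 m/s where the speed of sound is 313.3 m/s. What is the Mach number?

M = v/a = 213 / 313.3 = 0.68

M = 0.68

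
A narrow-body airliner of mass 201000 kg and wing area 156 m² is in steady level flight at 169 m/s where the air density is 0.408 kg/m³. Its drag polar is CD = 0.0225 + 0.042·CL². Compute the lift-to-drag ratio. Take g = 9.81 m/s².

In steady level flight, lift balances weight: W = mg = 201000 × 9.81 = 1.9718×10^6 N.
q = ½ρv² = ½ × 0.408 × 169² = 5826 Pa.
CL = 2W/(ρv²S) = 2×1.9718×10^6/(0.408×169²×156) = 2.169.
CD = 0.0225 + 0.042 × 2.169² = 0.2202.
L/D = CL/CD = 2.169 / 0.2202 = 9.85

L/D = 9.85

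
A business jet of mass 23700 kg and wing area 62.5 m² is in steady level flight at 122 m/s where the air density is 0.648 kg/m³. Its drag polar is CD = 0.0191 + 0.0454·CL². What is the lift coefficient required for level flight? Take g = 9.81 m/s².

Weight W = mg = 23700 × 9.81 = 2.325×10^5 N; in level flight L = W.
q = ½ρv² = ½ × 0.648 × 122² = 4822 Pa.
Required CL = L/(qS) = 2.325×10^5/(4822·62.5) = 0.7714.

CL = 0.771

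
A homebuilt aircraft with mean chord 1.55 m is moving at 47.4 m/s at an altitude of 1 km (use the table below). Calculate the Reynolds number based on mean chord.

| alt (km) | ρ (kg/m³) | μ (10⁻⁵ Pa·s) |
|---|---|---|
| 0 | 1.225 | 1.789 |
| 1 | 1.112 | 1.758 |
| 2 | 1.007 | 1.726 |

Re = 4.65×10^6

At 1 km, from the table: ρ = 1.112 kg/m³, μ = 1.758×10⁻⁵ Pa·s.
Re = ρ·v·c/μ = 1.112 × 47.4 × 1.55 / (1.758×10⁻⁵) = 4.65×10^6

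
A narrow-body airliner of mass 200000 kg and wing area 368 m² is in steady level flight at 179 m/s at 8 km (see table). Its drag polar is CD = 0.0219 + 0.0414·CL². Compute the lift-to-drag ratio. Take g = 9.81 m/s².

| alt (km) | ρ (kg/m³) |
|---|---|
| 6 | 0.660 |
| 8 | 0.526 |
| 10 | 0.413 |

L/D = 16.4

At 8 km, from the table: ρ = 0.526 kg/m³.
Weight W = mg = 200000 × 9.81 = 1.962×10^6 N; in level flight L = W.
q = ½ρv² = ½ × 0.526 × 179² = 8427 Pa.
CL = 2W/(ρv²S) = 2×1.962×10^6/(0.526×179²×368) = 0.6327.
CD = 0.0219 + 0.0414 × 0.6327² = 0.03847.
L/D = CL/CD = 0.6327 / 0.03847 = 16.4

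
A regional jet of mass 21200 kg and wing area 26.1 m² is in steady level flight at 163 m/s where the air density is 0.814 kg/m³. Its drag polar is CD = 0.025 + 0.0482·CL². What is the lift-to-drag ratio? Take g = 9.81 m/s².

Level flight ⇒ L = W = m·g = 21200 × 9.81 = 2.0797×10^5 N.
q = ½ρv² = ½ × 0.814 × 163² = 10810 Pa.
CL = 2W/(ρv²S) = 2×2.0797×10^5/(0.814×163²×26.1) = 0.7369.
CD = 0.025 + 0.0482 × 0.7369² = 0.05117.
L/D = CL/CD = 0.7369 / 0.05117 = 14.4

L/D = 14.4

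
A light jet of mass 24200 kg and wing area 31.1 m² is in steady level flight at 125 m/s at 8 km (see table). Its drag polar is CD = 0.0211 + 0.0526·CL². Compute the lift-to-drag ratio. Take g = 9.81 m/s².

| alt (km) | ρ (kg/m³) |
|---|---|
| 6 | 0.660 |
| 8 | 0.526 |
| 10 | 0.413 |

At 8 km, from the table: ρ = 0.526 kg/m³.
Weight W = mg = 24200 × 9.81 = 2.374×10^5 N; in level flight L = W.
q = ½ρv² = ½ × 0.526 × 125² = 4109 Pa.
Required CL = L/(qS) = 2.374×10^5/(4109·31.1) = 1.858.
CD = 0.0211 + 0.0526 × 1.858² = 0.2026.
L/D = CL/CD = 1.858 / 0.2026 = 9.17

L/D = 9.17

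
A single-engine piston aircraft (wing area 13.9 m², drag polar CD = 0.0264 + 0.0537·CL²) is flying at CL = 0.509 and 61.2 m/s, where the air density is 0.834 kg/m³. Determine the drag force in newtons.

D = 875 N

CD = 0.0264 + 0.0537 × 0.509² = 0.04031
D = ½ρv²S·CD = ½ × 0.834 × 61.2² × 13.9 × 0.04031 = 875 N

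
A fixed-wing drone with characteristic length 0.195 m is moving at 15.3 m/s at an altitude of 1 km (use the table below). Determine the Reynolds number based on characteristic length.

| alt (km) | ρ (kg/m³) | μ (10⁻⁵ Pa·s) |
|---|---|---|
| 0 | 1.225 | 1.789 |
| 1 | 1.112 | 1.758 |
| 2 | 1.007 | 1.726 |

At 1 km, from the table: ρ = 1.112 kg/m³, μ = 1.758×10⁻⁵ Pa·s.
Re = ρ·v·c/μ = 1.112 × 15.3 × 0.195 / (1.758×10⁻⁵) = 1.89×10^5

Re = 1.89×10^5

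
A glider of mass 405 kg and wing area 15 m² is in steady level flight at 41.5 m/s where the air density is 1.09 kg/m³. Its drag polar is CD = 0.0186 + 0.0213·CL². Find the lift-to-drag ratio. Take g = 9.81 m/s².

L/D = 13.9

In steady level flight, lift balances weight: W = mg = 405 × 9.81 = 3973.1 N.
q = ½ρv² = ½ × 1.09 × 41.5² = 938.6 Pa.
CL = 2W/(ρv²S) = 2×3973.1/(1.09×41.5²×15) = 0.2822.
CD = 0.0186 + 0.0213 × 0.2822² = 0.0203.
L/D = CL/CD = 0.2822 / 0.0203 = 13.9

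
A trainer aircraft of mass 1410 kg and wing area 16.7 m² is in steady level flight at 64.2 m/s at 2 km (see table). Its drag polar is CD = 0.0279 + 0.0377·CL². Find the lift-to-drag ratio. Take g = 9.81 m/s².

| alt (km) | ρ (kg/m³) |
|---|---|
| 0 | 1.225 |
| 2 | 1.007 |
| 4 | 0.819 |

L/D = 11.8

At 2 km, from the table: ρ = 1.007 kg/m³.
In steady level flight, lift balances weight: W = mg = 1410 × 9.81 = 13832 N.
q = ½ρv² = ½ × 1.007 × 64.2² = 2075 Pa.
CL = 2W/(ρv²S) = 2×13832/(1.007×64.2²×16.7) = 0.3991.
CD = 0.0279 + 0.0377 × 0.3991² = 0.03391.
L/D = CL/CD = 0.3991 / 0.03391 = 11.8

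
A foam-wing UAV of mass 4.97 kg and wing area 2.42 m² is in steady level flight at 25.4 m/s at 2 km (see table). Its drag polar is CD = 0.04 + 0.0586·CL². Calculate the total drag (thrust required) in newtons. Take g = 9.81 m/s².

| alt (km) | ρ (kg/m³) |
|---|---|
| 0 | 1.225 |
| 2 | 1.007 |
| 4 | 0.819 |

At 2 km, from the table: ρ = 1.007 kg/m³.
In steady level flight, lift balances weight: W = mg = 4.97 × 9.81 = 48.756 N.
Dynamic pressure q = 0.5 × 1.007 × 25.4² = 324.8 Pa.
CL = W/(q·S) = 48.756 / (324.8 × 2.42) = 0.06202.
CD = 0.04 + 0.0586 × 0.06202² = 0.04023.
D = q·S·CD = 324.8 × 2.42 × 0.04023 = 31.62 N

D = 31.6 N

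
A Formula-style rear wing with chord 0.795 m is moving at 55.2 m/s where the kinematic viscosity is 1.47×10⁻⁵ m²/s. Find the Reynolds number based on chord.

Re = v·c/ν = 55.2 × 0.795 / (1.47×10⁻⁵) = 2.99×10^6

Re = 2.99×10^6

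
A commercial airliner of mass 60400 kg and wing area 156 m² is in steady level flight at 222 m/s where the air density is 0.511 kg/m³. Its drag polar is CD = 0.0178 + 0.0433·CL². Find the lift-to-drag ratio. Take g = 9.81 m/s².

Weight W = mg = 60400 × 9.81 = 5.9252×10^5 N; in level flight L = W.
Dynamic pressure q = 0.5 × 0.511 × 222² = 12590 Pa.
CL = 2W/(ρv²S) = 2×5.9252×10^5/(0.511×222²×156) = 0.3016.
CD = 0.0178 + 0.0433 × 0.3016² = 0.02174.
L/D = CL/CD = 0.3016 / 0.02174 = 13.9

L/D = 13.9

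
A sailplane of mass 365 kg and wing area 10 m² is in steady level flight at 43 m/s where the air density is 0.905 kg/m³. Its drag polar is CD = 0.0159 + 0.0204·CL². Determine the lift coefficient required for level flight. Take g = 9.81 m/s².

CL = 0.428

In steady level flight, lift balances weight: W = mg = 365 × 9.81 = 3580.7 N.
q = ½ρv² = ½ × 0.905 × 43² = 836.7 Pa.
CL = W/(q·S) = 3580.7 / (836.7 × 10) = 0.428.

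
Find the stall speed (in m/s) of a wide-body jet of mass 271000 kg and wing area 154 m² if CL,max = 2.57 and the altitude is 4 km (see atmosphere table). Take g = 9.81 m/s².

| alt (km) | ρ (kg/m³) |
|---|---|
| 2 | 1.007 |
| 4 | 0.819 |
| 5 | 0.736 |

V_stall = 128 m/s

At 4 km, from the table: ρ = 0.819 kg/m³.
Weight W = mg = 271000 × 9.81 = 2.659×10^6 N.
V_stall = √(2W/(ρ·S·CL,max)) = √(2 × 2.659×10^6 / (0.819 × 154 × 2.57))
V_stall = √16400 = 128 m/s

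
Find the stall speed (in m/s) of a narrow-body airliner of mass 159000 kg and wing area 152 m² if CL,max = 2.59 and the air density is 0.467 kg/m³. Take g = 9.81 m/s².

At stall, lift equals weight: L = W = m·g = 159000 × 9.81 = 1.56×10^6 N.
From L = ½ρV²S·CL,max = W: V_stall = √(2W/(ρSCL,max)) = √(2·1.56×10^6/(0.467·152·2.59))
V_stall = √16970 = 130 m/s

V_stall = 130 m/s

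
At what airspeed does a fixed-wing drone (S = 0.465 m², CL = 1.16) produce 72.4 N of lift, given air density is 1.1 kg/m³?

v = 15.6 m/s

L = ½ρv²S·CL ⇒ v = √(2L/(ρ·S·CL))
v = √(2 × 72.4 / (1.1 × 0.465 × 1.16)) = √244 = 15.6 m/s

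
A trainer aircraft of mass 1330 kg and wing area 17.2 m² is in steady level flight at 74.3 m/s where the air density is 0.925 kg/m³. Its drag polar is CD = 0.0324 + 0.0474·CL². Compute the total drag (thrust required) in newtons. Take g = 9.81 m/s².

Weight W = mg = 1330 × 9.81 = 13047 N; in level flight L = W.
Dynamic pressure q = 0.5 × 0.925 × 74.3² = 2553 Pa.
CL = 2W/(ρv²S) = 2×13047/(0.925×74.3²×17.2) = 0.2971.
CD = 0.0324 + 0.0474 × 0.2971² = 0.03658.
D = q·S·CD = 2553 × 17.2 × 0.03658 = 1607 N

D = 1610 N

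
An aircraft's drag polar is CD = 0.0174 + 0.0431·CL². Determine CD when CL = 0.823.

CD = 0.0174 + 0.0431 × 0.823² = 0.0174 + 0.02919 = 0.0466

CD = 0.0466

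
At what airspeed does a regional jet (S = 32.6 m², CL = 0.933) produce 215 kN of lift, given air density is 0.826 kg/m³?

v = 131 m/s

L = ½ρv²S·CL ⇒ v = √(2L/(ρ·S·CL))
v = √(2 × 2.15×10^5 / (0.826 × 32.6 × 0.933)) = √17120 = 131 m/s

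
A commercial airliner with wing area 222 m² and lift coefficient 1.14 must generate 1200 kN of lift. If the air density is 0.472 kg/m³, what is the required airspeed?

L = ½ρv²S·CL ⇒ v = √(2L/(ρ·S·CL))
v = √(2 × 1.2×10^6 / (0.472 × 222 × 1.14)) = √20090 = 142 m/s

v = 142 m/s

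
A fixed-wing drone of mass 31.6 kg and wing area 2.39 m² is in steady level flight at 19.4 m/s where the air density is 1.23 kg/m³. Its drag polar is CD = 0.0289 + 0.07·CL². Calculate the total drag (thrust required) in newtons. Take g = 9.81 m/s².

Weight W = mg = 31.6 × 9.81 = 310 N; in level flight L = W.
Dynamic pressure q = 0.5 × 1.23 × 19.4² = 231.5 Pa.
CL = 2W/(ρv²S) = 2×310/(1.23×19.4²×2.39) = 0.5604.
CD = 0.0289 + 0.07 × 0.5604² = 0.05088.
D = q·S·CD = 231.5 × 2.39 × 0.05088 = 28.15 N

D = 28.1 N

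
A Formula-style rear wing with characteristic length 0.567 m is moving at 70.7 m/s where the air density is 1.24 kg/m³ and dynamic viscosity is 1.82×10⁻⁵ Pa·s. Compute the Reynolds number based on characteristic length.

Re = 2.73×10^6

Re = ρ·v·c/μ = 1.24 × 70.7 × 0.567 / (1.82×10⁻⁵) = 2.73×10^6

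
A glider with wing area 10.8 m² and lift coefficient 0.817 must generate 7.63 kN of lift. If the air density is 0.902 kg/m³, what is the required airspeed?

v = 43.8 m/s

L = ½ρv²S·CL ⇒ v = √(2L/(ρ·S·CL))
v = √(2 × 7630 / (0.902 × 10.8 × 0.817)) = √1917 = 43.8 m/s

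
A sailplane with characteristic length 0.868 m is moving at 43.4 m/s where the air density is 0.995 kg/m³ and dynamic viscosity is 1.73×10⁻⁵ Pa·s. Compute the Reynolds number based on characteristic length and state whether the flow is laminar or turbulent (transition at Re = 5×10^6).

Re = ρ·v·c/μ = 0.995 × 43.4 × 0.868 / (1.73×10⁻⁵) = 2.17×10^6
Since 2.17×10^6 < 5×10^6, the flow is laminar.

Re = 2.17×10^6 (laminar)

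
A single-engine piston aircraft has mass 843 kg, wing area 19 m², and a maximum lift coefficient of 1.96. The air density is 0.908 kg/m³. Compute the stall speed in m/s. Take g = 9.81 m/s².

At stall, lift equals weight: L = W = m·g = 843 × 9.81 = 8270 N.
V_stall = √(2W/(ρ·S·CL,max)) = √(2 × 8270 / (0.908 × 19 × 1.96))
V_stall = √489.1 = 22.1 m/s

V_stall = 22.1 m/s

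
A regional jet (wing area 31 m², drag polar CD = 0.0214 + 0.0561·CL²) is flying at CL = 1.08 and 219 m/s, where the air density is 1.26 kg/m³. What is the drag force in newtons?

D = 81300 N

CD = 0.0214 + 0.0561 × 1.08² = 0.08684
D = ½ρv²S·CD = ½ × 1.26 × 219² × 31 × 0.08684 = 81300 N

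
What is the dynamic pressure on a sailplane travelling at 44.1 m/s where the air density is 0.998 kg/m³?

q = 970 Pa

q = ½ρv² = ½ × 0.998 × 44.1² = 970 Pa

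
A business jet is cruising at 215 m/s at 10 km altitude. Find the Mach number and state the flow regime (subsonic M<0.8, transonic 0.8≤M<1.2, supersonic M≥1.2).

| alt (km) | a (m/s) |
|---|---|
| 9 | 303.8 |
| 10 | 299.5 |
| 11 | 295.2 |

At 10 km, from the table: a = 299.5 m/s.
M = v/a = 215 / 299.5 = 0.718
M = 0.718 → subsonic.

M = 0.718 (subsonic)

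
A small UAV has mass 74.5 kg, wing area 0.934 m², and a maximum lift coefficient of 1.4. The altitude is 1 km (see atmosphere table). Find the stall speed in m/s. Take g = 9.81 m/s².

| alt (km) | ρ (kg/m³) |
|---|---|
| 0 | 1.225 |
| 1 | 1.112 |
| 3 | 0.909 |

V_stall = 31.7 m/s

At 1 km, from the table: ρ = 1.112 kg/m³.
Weight W = mg = 74.5 × 9.81 = 730.8 N.
V_stall = √(2W/(ρ·S·CL,max)) = √(2 × 730.8 / (1.112 × 0.934 × 1.4))
V_stall = √1005 = 31.7 m/s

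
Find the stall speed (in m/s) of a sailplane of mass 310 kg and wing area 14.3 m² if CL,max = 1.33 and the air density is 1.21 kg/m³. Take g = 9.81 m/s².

Weight W = mg = 310 × 9.81 = 3041 N.
From L = ½ρV²S·CL,max = W: V_stall = √(2W/(ρSCL,max)) = √(2·3041/(1.21·14.3·1.33))
V_stall = √264.3 = 16.3 m/s

V_stall = 16.3 m/s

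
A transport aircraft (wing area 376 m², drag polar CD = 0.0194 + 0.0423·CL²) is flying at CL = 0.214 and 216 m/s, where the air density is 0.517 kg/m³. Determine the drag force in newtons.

CD = 0.0194 + 0.0423 × 0.214² = 0.02134
D = ½ρv²S·CD = ½ × 0.517 × 216² × 376 × 0.02134 = 96800 N

D = 96800 N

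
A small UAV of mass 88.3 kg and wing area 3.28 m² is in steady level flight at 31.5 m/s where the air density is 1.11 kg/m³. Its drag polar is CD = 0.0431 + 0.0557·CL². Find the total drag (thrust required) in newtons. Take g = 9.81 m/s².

Weight W = mg = 88.3 × 9.81 = 866.22 N; in level flight L = W.
Dynamic pressure q = 0.5 × 1.11 × 31.5² = 550.7 Pa.
CL = 2W/(ρv²S) = 2×866.22/(1.11×31.5²×3.28) = 0.4796.
CD = 0.0431 + 0.0557 × 0.4796² = 0.05591.
D = q·S·CD = 550.7 × 3.28 × 0.05591 = 101 N

D = 101 N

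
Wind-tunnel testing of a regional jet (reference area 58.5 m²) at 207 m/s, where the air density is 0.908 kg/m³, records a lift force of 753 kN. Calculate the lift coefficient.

From L = ½ρv²S·CL, rearranging gives CL = 2L/(ρv²S).
CL = 2 × 7.53×10^5 / (0.908 × 207² × 58.5) = 0.662

CL = 0.662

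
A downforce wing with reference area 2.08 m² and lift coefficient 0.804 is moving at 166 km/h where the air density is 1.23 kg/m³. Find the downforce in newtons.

L = 2190 N

Convert speed: v = 166 km/h ÷ 3.6 = 46.11 m/s.
Dynamic pressure q = ½ρv² = ½ × 1.23 × 46.11² = 1308 Pa.
L = q·S·CL = 1308 × 2.08 × 0.804 = 2190 N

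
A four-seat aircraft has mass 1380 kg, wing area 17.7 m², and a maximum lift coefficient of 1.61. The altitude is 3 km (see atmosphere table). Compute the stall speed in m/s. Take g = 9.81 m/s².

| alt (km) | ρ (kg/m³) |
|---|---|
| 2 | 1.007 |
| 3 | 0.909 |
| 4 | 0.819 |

At 3 km, from the table: ρ = 0.909 kg/m³.
Weight W = mg = 1380 × 9.81 = 13540 N.
V_stall = √(2W/(ρ·S·CL,max)) = √(2 × 13540 / (0.909 × 17.7 × 1.61))
V_stall = √1045 = 32.3 m/s

V_stall = 32.3 m/s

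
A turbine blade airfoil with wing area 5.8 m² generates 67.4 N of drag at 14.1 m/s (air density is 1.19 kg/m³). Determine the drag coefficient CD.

CD = 0.0982

From D = ½ρv²S·CD, rearranging gives CD = 2D/(ρv²S).
CD = 2 × 67.4 / (1.19 × 14.1² × 5.8) = 0.0982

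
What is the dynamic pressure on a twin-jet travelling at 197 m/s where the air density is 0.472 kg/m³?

q = ½ρv² = ½ × 0.472 × 197² = 9160 Pa

q = 9160 Pa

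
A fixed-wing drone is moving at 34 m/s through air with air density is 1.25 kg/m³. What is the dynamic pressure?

q = 722 Pa

q = ½ρv² = ½ × 1.25 × 34² = 722 Pa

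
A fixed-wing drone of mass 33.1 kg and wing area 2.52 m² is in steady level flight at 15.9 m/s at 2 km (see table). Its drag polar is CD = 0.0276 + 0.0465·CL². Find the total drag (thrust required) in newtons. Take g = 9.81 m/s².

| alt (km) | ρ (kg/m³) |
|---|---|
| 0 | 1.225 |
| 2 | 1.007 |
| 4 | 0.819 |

D = 24.1 N

At 2 km, from the table: ρ = 1.007 kg/m³.
Weight W = mg = 33.1 × 9.81 = 324.71 N; in level flight L = W.
q = ½ρv² = ½ × 1.007 × 15.9² = 127.3 Pa.
Required CL = L/(qS) = 324.71/(127.3·2.52) = 1.012.
CD = 0.0276 + 0.0465 × 1.012² = 0.07525.
D = q·S·CD = 127.3 × 2.52 × 0.07525 = 24.14 N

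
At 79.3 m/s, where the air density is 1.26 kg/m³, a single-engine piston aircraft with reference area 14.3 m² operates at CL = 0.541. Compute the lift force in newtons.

L = 30600 N

L = ½ρv²S·CL = ½ × 1.26 × 79.3² × 14.3 × 0.541 = 30600 N ≈ 30.6 kN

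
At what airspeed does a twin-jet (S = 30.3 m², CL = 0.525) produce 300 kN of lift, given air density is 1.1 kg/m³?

v = 185 m/s

L = ½ρv²S·CL ⇒ v = √(2L/(ρ·S·CL))
v = √(2 × 3×10^5 / (1.1 × 30.3 × 0.525)) = √34290 = 185 m/s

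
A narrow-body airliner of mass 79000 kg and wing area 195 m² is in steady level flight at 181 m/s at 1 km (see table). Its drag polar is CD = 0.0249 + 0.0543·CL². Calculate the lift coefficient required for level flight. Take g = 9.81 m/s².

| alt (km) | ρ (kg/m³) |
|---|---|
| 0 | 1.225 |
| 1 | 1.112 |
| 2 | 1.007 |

CL = 0.218

At 1 km, from the table: ρ = 1.112 kg/m³.
Weight W = mg = 79000 × 9.81 = 7.7499×10^5 N; in level flight L = W.
q = ½ρv² = ½ × 1.112 × 181² = 18220 Pa.
CL = 2W/(ρv²S) = 2×7.7499×10^5/(1.112×181²×195) = 0.2182.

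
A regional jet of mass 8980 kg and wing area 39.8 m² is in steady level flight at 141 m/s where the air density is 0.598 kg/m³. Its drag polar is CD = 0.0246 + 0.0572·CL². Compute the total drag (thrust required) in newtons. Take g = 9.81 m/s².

D = 7700 N

Level flight ⇒ L = W = m·g = 8980 × 9.81 = 88094 N.
q = ½ρv² = ½ × 0.598 × 141² = 5944 Pa.
CL = 2W/(ρv²S) = 2×88094/(0.598×141²×39.8) = 0.3724.
CD = 0.0246 + 0.0572 × 0.3724² = 0.03253.
D = q·S·CD = 5944 × 39.8 × 0.03253 = 7696 N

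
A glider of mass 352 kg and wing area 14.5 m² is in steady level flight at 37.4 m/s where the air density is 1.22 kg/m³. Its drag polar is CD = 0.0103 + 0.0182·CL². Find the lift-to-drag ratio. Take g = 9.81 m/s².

L/D = 23.8

In steady level flight, lift balances weight: W = mg = 352 × 9.81 = 3453.1 N.
Dynamic pressure q = 0.5 × 1.22 × 37.4² = 853.2 Pa.
CL = 2W/(ρv²S) = 2×3453.1/(1.22×37.4²×14.5) = 0.2791.
CD = 0.0103 + 0.0182 × 0.2791² = 0.01172.
L/D = CL/CD = 0.2791 / 0.01172 = 23.8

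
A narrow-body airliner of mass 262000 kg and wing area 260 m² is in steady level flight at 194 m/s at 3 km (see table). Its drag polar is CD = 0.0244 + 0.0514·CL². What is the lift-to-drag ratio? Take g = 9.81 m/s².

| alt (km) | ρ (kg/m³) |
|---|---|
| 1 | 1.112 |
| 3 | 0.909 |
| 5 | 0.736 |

At 3 km, from the table: ρ = 0.909 kg/m³.
Weight W = mg = 262000 × 9.81 = 2.5702×10^6 N; in level flight L = W.
Dynamic pressure q = 0.5 × 0.909 × 194² = 17110 Pa.
CL = W/(q·S) = 2.5702×10^6 / (17110 × 260) = 0.5779.
CD = 0.0244 + 0.0514 × 0.5779² = 0.04157.
L/D = CL/CD = 0.5779 / 0.04157 = 13.9

L/D = 13.9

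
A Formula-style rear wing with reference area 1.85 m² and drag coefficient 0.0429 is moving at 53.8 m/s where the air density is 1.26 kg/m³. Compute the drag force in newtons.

D = 145 N

D = ½ρv²S·CD = ½ × 1.26 × 53.8² × 1.85 × 0.0429 = 145 N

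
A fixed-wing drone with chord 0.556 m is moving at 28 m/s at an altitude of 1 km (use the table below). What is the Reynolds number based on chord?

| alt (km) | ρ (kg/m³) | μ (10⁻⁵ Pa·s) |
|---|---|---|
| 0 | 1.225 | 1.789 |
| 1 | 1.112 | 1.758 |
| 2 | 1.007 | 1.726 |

At 1 km, from the table: ρ = 1.112 kg/m³, μ = 1.758×10⁻⁵ Pa·s.
Re = ρ·v·c/μ = 1.112 × 28 × 0.556 / (1.758×10⁻⁵) = 9.85×10^5

Re = 9.85×10^5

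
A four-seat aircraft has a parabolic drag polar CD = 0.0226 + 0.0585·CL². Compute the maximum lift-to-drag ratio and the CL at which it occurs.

(L/D)max = 13.8, at CL = 0.622

For CD = CD0 + K·CL², (L/D)max occurs at CL* = √(CD0/K) and equals 1/(2√(K·CD0)).
(L/D)max = 1/(2√(0.0585 × 0.0226)) = 1/(2 × 0.03636) = 13.8
CL* = √(0.0226/0.0585) = 0.622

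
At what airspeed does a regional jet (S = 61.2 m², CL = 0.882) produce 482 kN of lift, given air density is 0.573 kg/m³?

L = ½ρv²S·CL ⇒ v = √(2L/(ρ·S·CL))
v = √(2 × 4.82×10^5 / (0.573 × 61.2 × 0.882)) = √31170 = 177 m/s

v = 177 m/s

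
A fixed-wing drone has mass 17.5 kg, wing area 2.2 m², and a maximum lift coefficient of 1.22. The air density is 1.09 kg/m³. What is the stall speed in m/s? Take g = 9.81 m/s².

V_stall = 10.8 m/s

Weight W = mg = 17.5 × 9.81 = 171.7 N.
V_stall = √(2W/(ρ·S·CL,max)) = √(2 × 171.7 / (1.09 × 2.2 × 1.22))
V_stall = √117.4 = 10.8 m/s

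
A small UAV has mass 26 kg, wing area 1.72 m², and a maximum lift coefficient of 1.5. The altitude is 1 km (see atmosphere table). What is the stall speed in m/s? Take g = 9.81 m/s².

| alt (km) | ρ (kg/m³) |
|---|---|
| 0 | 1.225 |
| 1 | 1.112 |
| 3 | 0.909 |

At 1 km, from the table: ρ = 1.112 kg/m³.
Stall occurs when L = W at CL,max. W = mg = 26 × 9.81 = 255.1 N.
V_stall = √(2W/(ρ·S·CL,max)) = √(2 × 255.1 / (1.112 × 1.72 × 1.5))
V_stall = √177.8 = 13.3 m/s

V_stall = 13.3 m/s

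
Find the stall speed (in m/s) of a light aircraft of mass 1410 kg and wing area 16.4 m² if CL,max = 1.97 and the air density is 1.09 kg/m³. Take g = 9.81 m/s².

Weight W = mg = 1410 × 9.81 = 13830 N.
V_stall = √(2W/(ρ·S·CL,max)) = √(2 × 13830 / (1.09 × 16.4 × 1.97))
V_stall = √785.6 = 28 m/s

V_stall = 28 m/s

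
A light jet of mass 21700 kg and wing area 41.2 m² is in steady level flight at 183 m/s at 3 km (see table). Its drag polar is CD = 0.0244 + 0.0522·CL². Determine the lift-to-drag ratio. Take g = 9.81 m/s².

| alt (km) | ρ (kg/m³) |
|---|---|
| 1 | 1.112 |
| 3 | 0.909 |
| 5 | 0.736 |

L/D = 11.2

At 3 km, from the table: ρ = 0.909 kg/m³.
Weight W = mg = 21700 × 9.81 = 2.1288×10^5 N; in level flight L = W.
q = ½ρv² = ½ × 0.909 × 183² = 15220 Pa.
CL = W/(q·S) = 2.1288×10^5 / (15220 × 41.2) = 0.3395.
CD = 0.0244 + 0.0522 × 0.3395² = 0.03042.
L/D = CL/CD = 0.3395 / 0.03042 = 11.2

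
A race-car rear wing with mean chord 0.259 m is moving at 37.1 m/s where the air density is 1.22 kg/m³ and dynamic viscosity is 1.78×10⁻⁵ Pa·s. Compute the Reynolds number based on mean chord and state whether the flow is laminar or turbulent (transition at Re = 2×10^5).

Re = ρ·v·c/μ = 1.22 × 37.1 × 0.259 / (1.78×10⁻⁵) = 6.59×10^5
Since 6.59×10^5 > 2×10^5, the flow is turbulent.

Re = 6.59×10^5 (turbulent)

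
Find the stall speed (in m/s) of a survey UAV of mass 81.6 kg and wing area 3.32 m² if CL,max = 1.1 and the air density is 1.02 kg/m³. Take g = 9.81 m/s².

V_stall = 20.7 m/s

Stall occurs when L = W at CL,max. W = mg = 81.6 × 9.81 = 800.5 N.
V_stall = √(2W/(ρ·S·CL,max)) = √(2 × 800.5 / (1.02 × 3.32 × 1.1))
V_stall = √429.8 = 20.7 m/s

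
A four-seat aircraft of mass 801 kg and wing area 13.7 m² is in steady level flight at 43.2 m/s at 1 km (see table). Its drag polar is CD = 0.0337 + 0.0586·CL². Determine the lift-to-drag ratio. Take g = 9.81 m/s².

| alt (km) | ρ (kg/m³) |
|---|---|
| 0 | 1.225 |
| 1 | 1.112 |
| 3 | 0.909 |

At 1 km, from the table: ρ = 1.112 kg/m³.
Weight W = mg = 801 × 9.81 = 7857.8 N; in level flight L = W.
Dynamic pressure q = 0.5 × 1.112 × 43.2² = 1038 Pa.
CL = W/(q·S) = 7857.8 / (1038 × 13.7) = 0.5528.
CD = 0.0337 + 0.0586 × 0.5528² = 0.05161.
L/D = CL/CD = 0.5528 / 0.05161 = 10.7

L/D = 10.7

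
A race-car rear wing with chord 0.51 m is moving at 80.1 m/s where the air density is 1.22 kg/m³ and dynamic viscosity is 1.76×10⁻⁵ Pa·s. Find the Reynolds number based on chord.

Re = 2.83×10^6

Re = ρ·v·c/μ = 1.22 × 80.1 × 0.51 / (1.76×10⁻⁵) = 2.83×10^6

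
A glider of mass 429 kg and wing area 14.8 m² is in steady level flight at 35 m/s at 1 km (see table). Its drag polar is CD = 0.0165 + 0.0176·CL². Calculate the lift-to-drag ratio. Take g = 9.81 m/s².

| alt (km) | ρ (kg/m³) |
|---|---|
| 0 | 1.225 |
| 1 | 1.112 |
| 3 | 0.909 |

At 1 km, from the table: ρ = 1.112 kg/m³.
In steady level flight, lift balances weight: W = mg = 429 × 9.81 = 4208.5 N.
Dynamic pressure q = 0.5 × 1.112 × 35² = 681.1 Pa.
Required CL = L/(qS) = 4208.5/(681.1·14.8) = 0.4175.
CD = 0.0165 + 0.0176 × 0.4175² = 0.01957.
L/D = CL/CD = 0.4175 / 0.01957 = 21.3

L/D = 21.3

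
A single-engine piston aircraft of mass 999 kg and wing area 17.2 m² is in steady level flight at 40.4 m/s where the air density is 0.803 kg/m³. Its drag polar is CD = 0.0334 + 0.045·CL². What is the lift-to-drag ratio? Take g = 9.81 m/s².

L/D = 12.9

In steady level flight, lift balances weight: W = mg = 999 × 9.81 = 9800.2 N.
Dynamic pressure q = 0.5 × 0.803 × 40.4² = 655.3 Pa.
CL = W/(q·S) = 9800.2 / (655.3 × 17.2) = 0.8695.
CD = 0.0334 + 0.045 × 0.8695² = 0.06742.
L/D = CL/CD = 0.8695 / 0.06742 = 12.9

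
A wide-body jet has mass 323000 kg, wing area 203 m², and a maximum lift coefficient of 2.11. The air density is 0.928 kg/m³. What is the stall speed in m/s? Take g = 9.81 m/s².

Stall occurs when L = W at CL,max. W = mg = 323000 × 9.81 = 3.169×10^6 N.
V_stall = √(2W/(ρ·S·CL,max)) = √(2 × 3.169×10^6 / (0.928 × 203 × 2.11))
V_stall = √15940 = 126 m/s

V_stall = 126 m/s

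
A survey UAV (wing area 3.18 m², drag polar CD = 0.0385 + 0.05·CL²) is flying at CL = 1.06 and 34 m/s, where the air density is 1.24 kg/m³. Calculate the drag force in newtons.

D = 216 N

CD = 0.0385 + 0.05 × 1.06² = 0.09468
D = ½ρv²S·CD = ½ × 1.24 × 34² × 3.18 × 0.09468 = 216 N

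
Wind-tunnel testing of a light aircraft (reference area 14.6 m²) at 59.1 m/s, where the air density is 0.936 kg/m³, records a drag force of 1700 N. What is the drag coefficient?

CD = 0.0712

From D = ½ρv²S·CD, rearranging gives CD = 2D/(ρv²S).
CD = 2 × 1700 / (0.936 × 59.1² × 14.6) = 0.0712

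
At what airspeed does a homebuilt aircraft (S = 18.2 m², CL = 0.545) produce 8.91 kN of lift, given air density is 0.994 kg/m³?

L = ½ρv²S·CL ⇒ v = √(2L/(ρ·S·CL))
v = √(2 × 8910 / (0.994 × 18.2 × 0.545)) = √1807 = 42.5 m/s

v = 42.5 m/s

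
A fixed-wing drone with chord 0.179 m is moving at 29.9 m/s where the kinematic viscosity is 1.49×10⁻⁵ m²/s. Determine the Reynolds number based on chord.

Re = v·c/ν = 29.9 × 0.179 / (1.49×10⁻⁵) = 3.59×10^5

Re = 3.59×10^5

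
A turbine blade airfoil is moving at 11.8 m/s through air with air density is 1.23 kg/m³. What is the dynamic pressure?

q = ½ρv² = ½ × 1.23 × 11.8² = 85.6 Pa

q = 85.6 Pa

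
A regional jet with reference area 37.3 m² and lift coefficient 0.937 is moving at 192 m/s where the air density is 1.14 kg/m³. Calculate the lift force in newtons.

Dynamic pressure q = ½ρv² = ½ × 1.14 × 192² = 21010 Pa.
L = q·S·CL = 21010 × 37.3 × 0.937 = 7.34×10^5 N ≈ 734 kN

L = 7.34×10^5 N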